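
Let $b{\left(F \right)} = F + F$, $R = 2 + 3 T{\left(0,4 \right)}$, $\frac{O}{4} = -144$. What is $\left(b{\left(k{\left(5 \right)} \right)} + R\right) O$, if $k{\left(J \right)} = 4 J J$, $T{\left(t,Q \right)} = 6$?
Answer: $-126720$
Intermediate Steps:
$O = -576$ ($O = 4 \left(-144\right) = -576$)
$k{\left(J \right)} = 4 J^{2}$
$R = 20$ ($R = 2 + 3 \cdot 6 = 2 + 18 = 20$)
$b{\left(F \right)} = 2 F$
$\left(b{\left(k{\left(5 \right)} \right)} + R\right) O = \left(2 \cdot 4 \cdot 5^{2} + 20\right) \left(-576\right) = \left(2 \cdot 4 \cdot 25 + 20\right) \left(-576\right) = \left(2 \cdot 100 + 20\right) \left(-576\right) = \left(200 + 20\right) \left(-576\right) = 220 \left(-576\right) = -126720$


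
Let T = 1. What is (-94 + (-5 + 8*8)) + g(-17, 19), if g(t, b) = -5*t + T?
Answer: 51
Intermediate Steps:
g(t, b) = 1 - 5*t (g(t, b) = -5*t + 1 = 1 - 5*t)
(-94 + (-5 + 8*8)) + g(-17, 19) = (-94 + (-5 + 8*8)) + (1 - 5*(-17)) = (-94 + (-5 + 64)) + (1 + 85) = (-94 + 59) + 86 = -35 + 86 = 51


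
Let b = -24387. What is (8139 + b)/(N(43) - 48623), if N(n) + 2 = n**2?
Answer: 677/1949 ≈ 0.34736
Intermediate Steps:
N(n) = -2 + n**2
(8139 + b)/(N(43) - 48623) = (8139 - 24387)/((-2 + 43**2) - 48623) = -16248/((-2 + 1849) - 48623) = -16248/(1847 - 48623) = -16248/(-46776) = -16248*(-1/46776) = 677/1949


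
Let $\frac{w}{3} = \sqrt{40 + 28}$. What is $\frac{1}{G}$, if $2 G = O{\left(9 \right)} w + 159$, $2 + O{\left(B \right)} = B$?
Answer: $- \frac{106}{1569} + \frac{28 \sqrt{17}}{1569} \approx 0.006021$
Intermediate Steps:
$O{\left(B \right)} = -2 + B$
$w = 6 \sqrt{17}$ ($w = 3 \sqrt{40 + 28} = 3 \sqrt{68} = 3 \cdot 2 \sqrt{17} = 6 \sqrt{17} \approx 24.739$)
$G = \frac{159}{2} + 21 \sqrt{17}$ ($G = \frac{\left(-2 + 9\right) 6 \sqrt{17} + 159}{2} = \frac{7 \cdot 6 \sqrt{17} + 159}{2} = \frac{42 \sqrt{17} + 159}{2} = \frac{159 + 42 \sqrt{17}}{2} = \frac{159}{2} + 21 \sqrt{17} \approx 166.09$)
$\frac{1}{G} = \frac{1}{\frac{159}{2} + 21 \sqrt{17}}$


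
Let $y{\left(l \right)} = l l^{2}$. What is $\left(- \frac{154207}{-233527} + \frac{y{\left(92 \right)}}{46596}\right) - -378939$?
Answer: $\frac{1030896248525084}{2720356023} \approx 3.7896 \cdot 10^{5}$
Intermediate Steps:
$y{\left(l \right)} = l^{3}$
$\left(- \frac{154207}{-233527} + \frac{y{\left(92 \right)}}{46596}\right) - -378939 = \left(- \frac{154207}{-233527} + \frac{92^{3}}{46596}\right) - -378939 = \left(\left(-154207\right) \left(- \frac{1}{233527}\right) + 778688 \cdot \frac{1}{46596}\right) + 378939 = \left(\frac{154207}{233527} + \frac{194672}{11649}\right) + 378939 = \frac{47257525487}{2720356023} + 378939 = \frac{1030896248525084}{2720356023}$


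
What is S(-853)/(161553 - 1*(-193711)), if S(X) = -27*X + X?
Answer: 853/13664 ≈ 0.062427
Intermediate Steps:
S(X) = -26*X
S(-853)/(161553 - 1*(-193711)) = (-26*(-853))/(161553 - 1*(-193711)) = 22178/(161553 + 193711) = 22178/355264 = 22178*(1/355264) = 853/13664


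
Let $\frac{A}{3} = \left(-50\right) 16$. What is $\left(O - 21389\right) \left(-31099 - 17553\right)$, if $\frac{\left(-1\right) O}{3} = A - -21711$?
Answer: $3859173944$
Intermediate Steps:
$A = -2400$ ($A = 3 \left(\left(-50\right) 16\right) = 3 \left(-800\right) = -2400$)
$O = -57933$ ($O = - 3 \left(-2400 - -21711\right) = - 3 \left(-2400 + 21711\right) = \left(-3\right) 19311 = -57933$)
$\left(O - 21389\right) \left(-31099 - 17553\right) = \left(-57933 - 21389\right) \left(-31099 - 17553\right) = \left(-79322\right) \left(-48652\right) = 3859173944$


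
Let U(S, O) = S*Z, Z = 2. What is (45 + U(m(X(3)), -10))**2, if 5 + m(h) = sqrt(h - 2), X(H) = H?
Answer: 1369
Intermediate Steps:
m(h) = -5 + sqrt(-2 + h) (m(h) = -5 + sqrt(h - 2) = -5 + sqrt(-2 + h))
U(S, O) = 2*S (U(S, O) = S*2 = 2*S)
(45 + U(m(X(3)), -10))**2 = (45 + 2*(-5 + sqrt(-2 + 3)))**2 = (45 + 2*(-5 + sqrt(1)))**2 = (45 + 2*(-5 + 1))**2 = (45 + 2*(-4))**2 = (45 - 8)**2 = 37**2 = 1369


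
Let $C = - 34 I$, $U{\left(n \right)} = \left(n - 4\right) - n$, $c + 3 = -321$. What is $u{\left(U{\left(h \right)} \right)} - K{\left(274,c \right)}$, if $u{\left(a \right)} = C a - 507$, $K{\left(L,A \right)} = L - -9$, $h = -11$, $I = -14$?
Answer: $-2694$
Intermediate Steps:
$c = -324$ ($c = -3 - 321 = -324$)
$U{\left(n \right)} = -4$ ($U{\left(n \right)} = \left(-4 + n\right) - n = -4$)
$K{\left(L,A \right)} = 9 + L$ ($K{\left(L,A \right)} = L + 9 = 9 + L$)
$C = 476$ ($C = \left(-34\right) \left(-14\right) = 476$)
$u{\left(a \right)} = -507 + 476 a$ ($u{\left(a \right)} = 476 a - 507 = -507 + 476 a$)
$u{\left(U{\left(h \right)} \right)} - K{\left(274,c \right)} = \left(-507 + 476 \left(-4\right)\right) - \left(9 + 274\right) = \left(-507 - 1904\right) - 283 = -2411 - 283 = -2694$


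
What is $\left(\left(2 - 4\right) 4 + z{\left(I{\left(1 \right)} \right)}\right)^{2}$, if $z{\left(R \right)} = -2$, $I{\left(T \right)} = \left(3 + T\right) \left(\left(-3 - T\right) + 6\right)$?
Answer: $100$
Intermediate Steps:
$I{\left(T \right)} = \left(3 + T\right) \left(3 - T\right)$
$\left(\left(2 - 4\right) 4 + z{\left(I{\left(1 \right)} \right)}\right)^{2} = \left(\left(2 - 4\right) 4 - 2\right)^{2} = \left(\left(-2\right) 4 - 2\right)^{2} = \left(-8 - 2\right)^{2} = \left(-10\right)^{2} = 100$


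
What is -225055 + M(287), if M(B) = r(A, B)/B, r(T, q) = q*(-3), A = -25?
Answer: -225058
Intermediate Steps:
r(T, q) = -3*q
M(B) = -3 (M(B) = (-3*B)/B = -3)
-225055 + M(287) = -225055 - 3 = -225058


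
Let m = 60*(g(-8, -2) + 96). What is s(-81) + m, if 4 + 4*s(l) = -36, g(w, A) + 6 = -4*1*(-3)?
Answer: 6110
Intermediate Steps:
g(w, A) = 6 (g(w, A) = -6 - 4*1*(-3) = -6 - 4*(-3) = -6 + 12 = 6)
s(l) = -10 (s(l) = -1 + (¼)*(-36) = -1 - 9 = -10)
m = 6120 (m = 60*(6 + 96) = 60*102 = 6120)
s(-81) + m = -10 + 6120 = 6110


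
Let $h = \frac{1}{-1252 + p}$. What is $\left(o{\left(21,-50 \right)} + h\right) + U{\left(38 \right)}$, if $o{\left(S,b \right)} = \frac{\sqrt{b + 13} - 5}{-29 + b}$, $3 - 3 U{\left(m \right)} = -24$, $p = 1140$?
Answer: $\frac{80113}{8848} - \frac{i \sqrt{37}}{79} \approx 9.0544 - 0.076997 i$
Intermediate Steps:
$U{\left(m \right)} = 9$ ($U{\left(m \right)} = 1 - -8 = 1 + 8 = 9$)
$o{\left(S,b \right)} = \frac{-5 + \sqrt{13 + b}}{-29 + b}$ ($o{\left(S,b \right)} = \frac{\sqrt{13 + b} - 5}{-29 + b} = \frac{-5 + \sqrt{13 + b}}{-29 + b}$)
$h = - \frac{1}{112}$ ($h = \frac{1}{-1252 + 1140} = \frac{1}{-112} = - \frac{1}{112} \approx -0.0089286$)
$\left(o{\left(21,-50 \right)} + h\right) + U{\left(38 \right)} = \left(\frac{-5 + \sqrt{13 - 50}}{-29 - 50} - \frac{1}{112}\right) + 9 = \left(\frac{-5 + \sqrt{-37}}{-79} - \frac{1}{112}\right) + 9 = \left(- \frac{-5 + i \sqrt{37}}{79} - \frac{1}{112}\right) + 9 = \left(\left(\frac{5}{79} - \frac{i \sqrt{37}}{79}\right) - \frac{1}{112}\right) + 9 = \left(\frac{481}{8848} - \frac{i \sqrt{37}}{79}\right) + 9 = \frac{80113}{8848} - \frac{i \sqrt{37}}{79}$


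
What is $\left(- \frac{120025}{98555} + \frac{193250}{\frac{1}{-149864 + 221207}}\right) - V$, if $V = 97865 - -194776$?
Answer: $\frac{271750473686494}{19711} \approx 1.3787 \cdot 10^{10}$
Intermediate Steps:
$V = 292641$ ($V = 97865 + 194776 = 292641$)
$\left(- \frac{120025}{98555} + \frac{193250}{\frac{1}{-149864 + 221207}}\right) - V = \left(- \frac{120025}{98555} + \frac{193250}{\frac{1}{-149864 + 221207}}\right) - 292641 = \left(\left(-120025\right) \frac{1}{98555} + \frac{193250}{\frac{1}{71343}}\right) - 292641 = \left(- \frac{24005}{19711} + 193250 \frac{1}{\frac{1}{71343}}\right) - 292641 = \left(- \frac{24005}{19711} + 193250 \cdot 71343\right) - 292641 = \left(- \frac{24005}{19711} + 13787034750\right) - 292641 = \frac{271756241933245}{19711} - 292641 = \frac{271750473686494}{19711}$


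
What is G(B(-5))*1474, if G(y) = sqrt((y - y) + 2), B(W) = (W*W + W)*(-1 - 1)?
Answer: 1474*sqrt(2) ≈ 2084.6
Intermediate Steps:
B(W) = -2*W - 2*W**2 (B(W) = (W**2 + W)*(-2) = (W + W**2)*(-2) = -2*W - 2*W**2)
G(y) = sqrt(2) (G(y) = sqrt(0 + 2) = sqrt(2))
G(B(-5))*1474 = sqrt(2)*1474 = 1474*sqrt(2)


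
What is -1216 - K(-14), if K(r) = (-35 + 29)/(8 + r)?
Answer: -1217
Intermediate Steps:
K(r) = -6/(8 + r)
-1216 - K(-14) = -1216 - (-6)/(8 - 14) = -1216 - (-6)/(-6) = -1216 - (-6)*(-1)/6 = -1216 - 1*1 = -1216 - 1 = -1217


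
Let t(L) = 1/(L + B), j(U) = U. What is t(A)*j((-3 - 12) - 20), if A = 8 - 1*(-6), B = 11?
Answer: -7/5 ≈ -1.4000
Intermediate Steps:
A = 14 (A = 8 + 6 = 14)
t(L) = 1/(11 + L) (t(L) = 1/(L + 11) = 1/(11 + L))
t(A)*j((-3 - 12) - 20) = ((-3 - 12) - 20)/(11 + 14) = (-15 - 20)/25 = (1/25)*(-35) = -7/5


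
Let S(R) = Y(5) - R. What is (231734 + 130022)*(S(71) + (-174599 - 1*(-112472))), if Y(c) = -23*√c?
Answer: -22500499688 - 8320388*√5 ≈ -2.2519e+10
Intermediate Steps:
S(R) = -R - 23*√5 (S(R) = -23*√5 - R = -R - 23*√5)
(231734 + 130022)*(S(71) + (-174599 - 1*(-112472))) = (231734 + 130022)*((-1*71 - 23*√5) + (-174599 - 1*(-112472))) = 361756*((-71 - 23*√5) + (-174599 + 112472)) = 361756*((-71 - 23*√5) - 62127) = 361756*(-62198 - 23*√5) = -22500499688 - 8320388*√5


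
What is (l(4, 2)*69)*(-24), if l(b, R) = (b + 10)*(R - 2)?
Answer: 0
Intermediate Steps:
l(b, R) = (-2 + R)*(10 + b) (l(b, R) = (10 + b)*(-2 + R) = (-2 + R)*(10 + b))
(l(4, 2)*69)*(-24) = ((-20 - 2*4 + 10*2 + 2*4)*69)*(-24) = ((-20 - 8 + 20 + 8)*69)*(-24) = (0*69)*(-24) = 0*(-24) = 0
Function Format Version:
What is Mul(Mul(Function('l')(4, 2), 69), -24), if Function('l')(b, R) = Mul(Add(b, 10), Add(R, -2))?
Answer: 0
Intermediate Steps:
Function('l')(b, R) = Mul(Add(-2, R), Add(10, b)) (Function('l')(b, R) = Mul(Add(10, b), Add(-2, R)) = Mul(Add(-2, R), Add(10, b)))
Mul(Mul(Function('l')(4, 2), 69), -24) = Mul(Mul(Add(-20, Mul(-2, 4), Mul(10, 2), Mul(2, 4)), 69), -24) = Mul(Mul(Add(-20, -8, 20, 8), 69), -24) = Mul(Mul(0, 69), -24) = Mul(0, -24) = 0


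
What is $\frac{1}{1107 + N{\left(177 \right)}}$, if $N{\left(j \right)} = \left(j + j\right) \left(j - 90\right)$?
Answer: $\frac{1}{31905} \approx 3.1343 \cdot 10^{-5}$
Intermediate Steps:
$N{\left(j \right)} = 2 j \left(-90 + j\right)$
$\frac{1}{1107 + N{\left(177 \right)}} = \frac{1}{1107 + 2 \cdot 177 \left(-90 + 177\right)} = \frac{1}{1107 + 2 \cdot 177 \cdot 87} = \frac{1}{1107 + 30798} = \frac{1}{31905}$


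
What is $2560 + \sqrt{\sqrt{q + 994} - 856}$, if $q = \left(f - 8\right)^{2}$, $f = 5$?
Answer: $2560 + \sqrt{-856 + \sqrt{1003}} \approx 2560.0 + 28.711 i$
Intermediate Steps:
$q = 9$ ($q = \left(5 - 8\right)^{2} = \left(-3\right)^{2} = 9$)
$2560 + \sqrt{\sqrt{q + 994} - 856} = 2560 + \sqrt{\sqrt{9 + 994} - 856} = 2560 + \sqrt{\sqrt{1003} - 856} = 2560 + \sqrt{-856 + \sqrt{1003}}$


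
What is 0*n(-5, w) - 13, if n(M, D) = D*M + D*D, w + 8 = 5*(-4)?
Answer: -13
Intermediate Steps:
w = -28 (w = -8 + 5*(-4) = -8 - 20 = -28)
n(M, D) = D² + D*M (n(M, D) = D*M + D² = D² + D*M)
0*n(-5, w) - 13 = 0*(-28*(-28 - 5)) - 13 = 0*(-28*(-33)) - 13 = 0*924 - 13 = 0 - 13 = -13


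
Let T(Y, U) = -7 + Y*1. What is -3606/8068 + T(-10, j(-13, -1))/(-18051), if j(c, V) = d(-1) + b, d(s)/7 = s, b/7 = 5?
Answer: -32477375/72817734 ≈ -0.44601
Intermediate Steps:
b = 35 (b = 7*5 = 35)
d(s) = 7*s
j(c, V) = 28 (j(c, V) = 7*(-1) + 35 = -7 + 35 = 28)
T(Y, U) = -7 + Y
-3606/8068 + T(-10, j(-13, -1))/(-18051) = -3606/8068 + (-7 - 10)/(-18051) = -3606*1/8068 - 17*(-1/18051) = -1803/4034 + 17/18051 = -32477375/72817734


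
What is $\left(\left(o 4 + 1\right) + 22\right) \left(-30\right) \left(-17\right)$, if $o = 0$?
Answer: $11730$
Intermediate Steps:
$\left(\left(o 4 + 1\right) + 22\right) \left(-30\right) \left(-17\right) = \left(\left(0 \cdot 4 + 1\right) + 22\right) \left(-30\right) \left(-17\right) = \left(\left(0 + 1\right) + 22\right) \left(-30\right) \left(-17\right) = \left(1 + 22\right) \left(-30\right) \left(-17\right) = 23 \left(-30\right) \left(-17\right) = \left(-690\right) \left(-17\right) = 11730$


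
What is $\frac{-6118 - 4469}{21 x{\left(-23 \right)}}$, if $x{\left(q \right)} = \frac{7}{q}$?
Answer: $\frac{81167}{49} \approx 1656.5$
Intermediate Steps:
$\frac{-6118 - 4469}{21 x{\left(-23 \right)}} = \frac{-6118 - 4469}{21 \frac{7}{-23}} = - \frac{10587}{21 \cdot 7 \left(- \frac{1}{23}\right)} = - \frac{10587}{21 \left(- \frac{7}{23}\right)} = - \frac{10587}{- \frac{147}{23}} = \left(-10587\right) \left(- \frac{23}{147}\right) = \frac{81167}{49}$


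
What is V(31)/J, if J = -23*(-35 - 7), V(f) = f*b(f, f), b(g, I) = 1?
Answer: 31/966 ≈ 0.032091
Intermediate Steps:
V(f) = f (V(f) = f*1 = f)
J = 966 (J = -23*(-42) = 966)
V(31)/J = 31/966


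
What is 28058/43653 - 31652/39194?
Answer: -140999752/855467841 ≈ -0.16482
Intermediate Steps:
28058/43653 - 31652/39194 = 28058*(1/43653) - 31652*1/39194 = 28058/43653 - 15826/19597 = -140999752/855467841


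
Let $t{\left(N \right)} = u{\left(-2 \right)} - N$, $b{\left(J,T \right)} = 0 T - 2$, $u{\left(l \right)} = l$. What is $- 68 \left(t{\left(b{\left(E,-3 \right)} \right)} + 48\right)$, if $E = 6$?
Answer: $-3264$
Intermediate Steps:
$b{\left(J,T \right)} = -2$ ($b{\left(J,T \right)} = 0 - 2 = -2$)
$t{\left(N \right)} = -2 - N$
$- 68 \left(t{\left(b{\left(E,-3 \right)} \right)} + 48\right) = - 68 \left(\left(-2 - -2\right) + 48\right) = - 68 \left(\left(-2 + 2\right) + 48\right) = - 68 \left(0 + 48\right) = \left(-68\right) 48 = -3264$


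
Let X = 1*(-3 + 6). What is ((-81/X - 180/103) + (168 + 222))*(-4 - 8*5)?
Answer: -1637196/103 ≈ -15895.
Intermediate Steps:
X = 3 (X = 1*3 = 3)
((-81/X - 180/103) + (168 + 222))*(-4 - 8*5) = ((-81/3 - 180/103) + (168 + 222))*(-4 - 8*5) = ((-81*⅓ - 180*1/103) + 390)*(-4 - 40) = ((-27 - 180/103) + 390)*(-44) = (-2961/103 + 390)*(-44) = (37209/103)*(-44) = -1637196/103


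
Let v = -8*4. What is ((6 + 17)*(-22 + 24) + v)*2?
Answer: 28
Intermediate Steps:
v = -32
((6 + 17)*(-22 + 24) + v)*2 = ((6 + 17)*(-22 + 24) - 32)*2 = (23*2 - 32)*2 = (46 - 32)*2 = 14*2 = 28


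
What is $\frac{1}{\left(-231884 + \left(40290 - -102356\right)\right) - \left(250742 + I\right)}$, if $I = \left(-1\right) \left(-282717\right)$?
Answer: $- \frac{1}{622697} \approx -1.6059 \cdot 10^{-6}$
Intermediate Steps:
$I = 282717$
$\frac{1}{\left(-231884 + \left(40290 - -102356\right)\right) - \left(250742 + I\right)} = \frac{1}{\left(-231884 + \left(40290 - -102356\right)\right) - 533459} = \frac{1}{\left(-231884 + \left(40290 + 102356\right)\right) - 533459} = \frac{1}{\left(-231884 + 142646\right) - 533459} = \frac{1}{-89238 - 533459} = \frac{1}{-622697} = - \frac{1}{622697}$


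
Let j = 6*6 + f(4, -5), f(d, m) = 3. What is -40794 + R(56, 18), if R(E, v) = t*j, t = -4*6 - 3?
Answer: -41847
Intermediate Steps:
t = -27 (t = -24 - 3 = -27)
j = 39 (j = 6*6 + 3 = 36 + 3 = 39)
R(E, v) = -1053 (R(E, v) = -27*39 = -1053)
-40794 + R(56, 18) = -40794 - 1053 = -41847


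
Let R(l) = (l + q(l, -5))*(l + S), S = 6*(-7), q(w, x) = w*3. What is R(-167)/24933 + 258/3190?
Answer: 225897497/39768135 ≈ 5.6804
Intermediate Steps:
q(w, x) = 3*w
S = -42
R(l) = 4*l*(-42 + l) (R(l) = (l + 3*l)*(l - 42) = (4*l)*(-42 + l) = 4*l*(-42 + l))
R(-167)/24933 + 258/3190 = (4*(-167)*(-42 - 167))/24933 + 258/3190 = (4*(-167)*(-209))*(1/24933) + 258*(1/3190) = 139612*(1/24933) + 129/1595 = 139612/24933 + 129/1595 = 225897497/39768135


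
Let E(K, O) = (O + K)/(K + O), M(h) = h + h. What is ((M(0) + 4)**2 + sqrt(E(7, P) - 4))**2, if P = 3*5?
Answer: (16 + I*sqrt(3))**2 ≈ 253.0 + 55.426*I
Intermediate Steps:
M(h) = 2*h
P = 15
E(K, O) = 1 (E(K, O) = (K + O)/(K + O) = 1)
((M(0) + 4)**2 + sqrt(E(7, P) - 4))**2 = ((2*0 + 4)**2 + sqrt(1 - 4))**2 = ((0 + 4)**2 + sqrt(-3))**2 = (4**2 + I*sqrt(3))**2 = (16 + I*sqrt(3))**2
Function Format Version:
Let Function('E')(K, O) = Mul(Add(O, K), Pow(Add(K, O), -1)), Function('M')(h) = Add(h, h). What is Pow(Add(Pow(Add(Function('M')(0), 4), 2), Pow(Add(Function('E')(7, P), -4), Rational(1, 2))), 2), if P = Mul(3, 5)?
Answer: Pow(Add(16, Mul(I, Pow(3, Rational(1, 2)))), 2) ≈ Add(253.00, Mul(55.426, I))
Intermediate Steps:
Function('M')(h) = Mul(2, h)
P = 15
Function('E')(K, O) = 1 (Function('E')(K, O) = Mul(Add(K, O), Pow(Add(K, O), -1)) = 1)
Pow(Add(Pow(Add(Function('M')(0), 4), 2), Pow(Add(Function('E')(7, P), -4), Rational(1, 2))), 2) = Pow(Add(Pow(Add(Mul(2, 0), 4), 2), Pow(Add(1, -4), Rational(1, 2))), 2) = Pow(Add(Pow(Add(0, 4), 2), Pow(-3, Rational(1, 2))), 2) = Pow(Add(Pow(4, 2), Mul(I, Pow(3, Rational(1, 2)))), 2) = Pow(Add(16, Mul(I, Pow(3, Rational(1, 2)))), 2)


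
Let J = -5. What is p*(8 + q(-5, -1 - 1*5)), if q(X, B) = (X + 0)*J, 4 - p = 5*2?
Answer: -198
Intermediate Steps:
p = -6 (p = 4 - 5*2 = 4 - 1*10 = 4 - 10 = -6)
q(X, B) = -5*X (q(X, B) = (X + 0)*(-5) = X*(-5) = -5*X)
p*(8 + q(-5, -1 - 1*5)) = -6*(8 - 5*(-5)) = -6*(8 + 25) = -6*33 = -198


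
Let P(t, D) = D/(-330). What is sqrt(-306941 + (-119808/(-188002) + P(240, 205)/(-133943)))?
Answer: I*sqrt(211956560903880672644786498070)/830991212238 ≈ 554.02*I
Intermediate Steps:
P(t, D) = -D/330 (P(t, D) = D*(-1/330) = -D/330)
sqrt(-306941 + (-119808/(-188002) + P(240, 205)/(-133943))) = sqrt(-306941 + (-119808/(-188002) - 1/330*205/(-133943))) = sqrt(-306941 + (-119808*(-1/188002) - 41/66*(-1/133943))) = sqrt(-306941 + (59904/94001 + 41/8840238)) = sqrt(-306941 + 529569471193/830991212238) = sqrt(-255064744106072765/830991212238) = I*sqrt(211956560903880672644786498070)/830991212238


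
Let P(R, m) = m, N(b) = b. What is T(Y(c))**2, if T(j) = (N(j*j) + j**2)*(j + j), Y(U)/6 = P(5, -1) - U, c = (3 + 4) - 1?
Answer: 87824507904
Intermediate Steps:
c = 6 (c = 7 - 1 = 6)
Y(U) = -6 - 6*U (Y(U) = 6*(-1 - U) = -6 - 6*U)
T(j) = 4*j**3 (T(j) = (j*j + j**2)*(j + j) = (j**2 + j**2)*(2*j) = (2*j**2)*(2*j) = 4*j**3)
T(Y(c))**2 = (4*(-6 - 6*6)**3)**2 = (4*(-6 - 36)**3)**2 = (4*(-42)**3)**2 = (4*(-74088))**2 = (-296352)**2 = 87824507904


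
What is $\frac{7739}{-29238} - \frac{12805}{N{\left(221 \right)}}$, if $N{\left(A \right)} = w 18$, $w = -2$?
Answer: $\frac{62352331}{175428} \approx 355.43$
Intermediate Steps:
$N{\left(A \right)} = -36$ ($N{\left(A \right)} = \left(-2\right) 18 = -36$)
$\frac{7739}{-29238} - \frac{12805}{N{\left(221 \right)}} = \frac{7739}{-29238} - \frac{12805}{-36} = 7739 \left(- \frac{1}{29238}\right) - - \frac{12805}{36} = - \frac{7739}{29238} + \frac{12805}{36} = \frac{62352331}{175428}$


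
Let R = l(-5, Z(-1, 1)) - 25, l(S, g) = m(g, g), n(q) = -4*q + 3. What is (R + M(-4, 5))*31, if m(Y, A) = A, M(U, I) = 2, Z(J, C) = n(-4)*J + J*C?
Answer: -1333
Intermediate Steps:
n(q) = 3 - 4*q
Z(J, C) = 19*J + C*J (Z(J, C) = (3 - 4*(-4))*J + J*C = (3 + 16)*J + C*J = 19*J + C*J)
l(S, g) = g
R = -45 (R = -(19 + 1) - 25 = -1*20 - 25 = -20 - 25 = -45)
(R + M(-4, 5))*31 = (-45 + 2)*31 = -43*31 = -1333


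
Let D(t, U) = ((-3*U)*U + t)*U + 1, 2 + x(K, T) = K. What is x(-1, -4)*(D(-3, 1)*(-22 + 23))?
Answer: 15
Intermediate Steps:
x(K, T) = -2 + K
D(t, U) = 1 + U*(t - 3*U²) (D(t, U) = (-3*U² + t)*U + 1 = (t - 3*U²)*U + 1 = U*(t - 3*U²) + 1 = 1 + U*(t - 3*U²))
x(-1, -4)*(D(-3, 1)*(-22 + 23)) = (-2 - 1)*((1 - 3*1³ + 1*(-3))*(-22 + 23)) = -3*(1 - 3*1 - 3) = -3*(1 - 3 - 3) = -(-15) = -3*(-5) = 15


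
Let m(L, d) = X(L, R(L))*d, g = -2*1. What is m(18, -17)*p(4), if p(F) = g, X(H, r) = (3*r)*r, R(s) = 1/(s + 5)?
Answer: 102/529 ≈ 0.19282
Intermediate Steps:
R(s) = 1/(5 + s)
X(H, r) = 3*r²
g = -2
p(F) = -2
m(L, d) = 3*d/(5 + L)² (m(L, d) = (3*(1/(5 + L))²)*d = (3/(5 + L)²)*d = 3*d/(5 + L)²)
m(18, -17)*p(4) = (3*(-17)/(5 + 18)²)*(-2) = (3*(-17)/23²)*(-2) = (3*(-17)*(1/529))*(-2) = -51/529*(-2) = 102/529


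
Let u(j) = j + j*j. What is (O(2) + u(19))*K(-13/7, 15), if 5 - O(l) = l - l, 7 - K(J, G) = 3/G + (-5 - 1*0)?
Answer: 4543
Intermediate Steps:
u(j) = j + j²
K(J, G) = 12 - 3/G (K(J, G) = 7 - (3/G + (-5 - 1*0)) = 7 - (3/G + (-5 + 0)) = 7 - (3/G - 5) = 7 - (-5 + 3/G) = 7 + (5 - 3/G) = 12 - 3/G)
O(l) = 5 (O(l) = 5 - (l - l) = 5 - 1*0 = 5 + 0 = 5)
(O(2) + u(19))*K(-13/7, 15) = (5 + 19*(1 + 19))*(12 - 3/15) = (5 + 19*20)*(12 - 3*1/15) = (5 + 380)*(12 - ⅕) = 385*(59/5) = 4543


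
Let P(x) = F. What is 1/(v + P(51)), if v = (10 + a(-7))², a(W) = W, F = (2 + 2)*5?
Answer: 1/29 ≈ 0.034483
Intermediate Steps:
F = 20 (F = 4*5 = 20)
P(x) = 20
v = 9 (v = (10 - 7)² = 3² = 9)
1/(v + P(51)) = 1/(9 + 20) = 1/29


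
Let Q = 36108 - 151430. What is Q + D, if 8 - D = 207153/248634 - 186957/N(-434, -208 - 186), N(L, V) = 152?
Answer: -12606832585/110504 ≈ -1.1408e+5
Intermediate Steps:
Q = -115322
D = 136709703/110504 (D = 8 - (207153/248634 - 186957/152) = 8 - (207153*(1/248634) - 186957*1/152) = 8 - (23017/27626 - 186957/152) = 8 - 1*(-135825671/110504) = 8 + 135825671/110504 = 136709703/110504 ≈ 1237.1)
Q + D = -115322 + 136709703/110504 = -12606832585/110504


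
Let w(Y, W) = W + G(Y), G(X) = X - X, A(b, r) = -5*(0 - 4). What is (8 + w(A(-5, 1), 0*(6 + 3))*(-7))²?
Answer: 64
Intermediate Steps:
A(b, r) = 20 (A(b, r) = -5*(-4) = 20)
G(X) = 0
w(Y, W) = W (w(Y, W) = W + 0 = W)
(8 + w(A(-5, 1), 0*(6 + 3))*(-7))² = (8 + (0*(6 + 3))*(-7))² = (8 + (0*9)*(-7))² = (8 + 0*(-7))² = (8 + 0)² = 8² = 64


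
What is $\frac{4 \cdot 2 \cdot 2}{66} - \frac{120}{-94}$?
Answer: $\frac{2356}{1551} \approx 1.519$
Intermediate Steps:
$\frac{4 \cdot 2 \cdot 2}{66} - \frac{120}{-94} = 8 \cdot 2 \cdot \frac{1}{66} - - \frac{60}{47} = 16 \cdot \frac{1}{66} + \frac{60}{47} = \frac{8}{33} + \frac{60}{47} = \frac{2356}{1551}$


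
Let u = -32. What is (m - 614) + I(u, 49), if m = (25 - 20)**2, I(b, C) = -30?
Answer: -619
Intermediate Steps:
m = 25 (m = 5**2 = 25)
(m - 614) + I(u, 49) = (25 - 614) - 30 = -589 - 30 = -619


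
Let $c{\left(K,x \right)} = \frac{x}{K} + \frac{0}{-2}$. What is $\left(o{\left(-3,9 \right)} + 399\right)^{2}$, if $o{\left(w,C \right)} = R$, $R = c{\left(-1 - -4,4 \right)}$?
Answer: $\frac{1442401}{9} \approx 1.6027 \cdot 10^{5}$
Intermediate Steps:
$c{\left(K,x \right)} = \frac{x}{K}$ ($c{\left(K,x \right)} = \frac{x}{K} + 0 \left(- \frac{1}{2}\right) = \frac{x}{K} + 0 = \frac{x}{K}$)
$R = \frac{4}{3}$ ($R = \frac{4}{-1 - -4} = \frac{4}{-1 + 4} = \frac{4}{3} \approx 1.3333$)
$o{\left(w,C \right)} = \frac{4}{3}$
$\left(o{\left(-3,9 \right)} + 399\right)^{2} = \left(\frac{4}{3} + 399\right)^{2} = \left(\frac{1201}{3}\right)^{2} = \frac{1442401}{9}$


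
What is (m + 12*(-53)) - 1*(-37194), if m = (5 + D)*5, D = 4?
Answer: 36603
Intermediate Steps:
m = 45 (m = (5 + 4)*5 = 9*5 = 45)
(m + 12*(-53)) - 1*(-37194) = (45 + 12*(-53)) - 1*(-37194) = (45 - 636) + 37194 = -591 + 37194 = 36603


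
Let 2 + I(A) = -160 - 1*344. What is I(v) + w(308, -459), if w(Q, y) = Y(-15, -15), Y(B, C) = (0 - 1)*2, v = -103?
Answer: -508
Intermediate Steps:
Y(B, C) = -2 (Y(B, C) = -1*2 = -2)
w(Q, y) = -2
I(A) = -506 (I(A) = -2 + (-160 - 1*344) = -2 + (-160 - 344) = -2 - 504 = -506)
I(v) + w(308, -459) = -506 - 2 = -508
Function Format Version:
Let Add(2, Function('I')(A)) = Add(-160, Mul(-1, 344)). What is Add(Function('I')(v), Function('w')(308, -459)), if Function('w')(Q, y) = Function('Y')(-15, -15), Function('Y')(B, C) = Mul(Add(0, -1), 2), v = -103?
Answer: -508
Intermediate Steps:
Function('Y')(B, C) = -2 (Function('Y')(B, C) = Mul(-1, 2) = -2)
Function('w')(Q, y) = -2
Function('I')(A) = -506 (Function('I')(A) = Add(-2, Add(-160, Mul(-1, 344))) = Add(-2, Add(-160, -344)) = Add(-2, -504) = -506)
Add(Function('I')(v), Function('w')(308, -459)) = Add(-506, -2) = -508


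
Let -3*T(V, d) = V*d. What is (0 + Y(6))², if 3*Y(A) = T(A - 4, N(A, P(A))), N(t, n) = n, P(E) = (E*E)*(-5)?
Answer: 1600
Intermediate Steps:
P(E) = -5*E² (P(E) = E²*(-5) = -5*E²)
T(V, d) = -V*d/3
Y(A) = 5*A²*(-4 + A)/9 (Y(A) = (-(A - 4)*(-5*A²)/3)/3 = (-(-4 + A)*(-5*A²)/3)/3 = (5*A²*(-4 + A)/3)/3 = 5*A²*(-4 + A)/9)
(0 + Y(6))² = (0 + (5/9)*6²*(-4 + 6))² = (0 + (5/9)*36*2)² = (0 + 40)² = 40² = 1600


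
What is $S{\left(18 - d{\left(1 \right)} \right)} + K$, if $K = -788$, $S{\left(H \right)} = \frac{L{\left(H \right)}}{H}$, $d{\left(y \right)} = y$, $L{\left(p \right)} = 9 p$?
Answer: $-779$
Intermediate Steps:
$S{\left(H \right)} = 9$ ($S{\left(H \right)} = \frac{9 H}{H} = 9$)
$S{\left(18 - d{\left(1 \right)} \right)} + K = 9 - 788 = -779$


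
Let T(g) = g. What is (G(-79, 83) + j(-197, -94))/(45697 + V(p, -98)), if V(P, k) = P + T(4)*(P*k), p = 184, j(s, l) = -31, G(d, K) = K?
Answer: -4/2019 ≈ -0.0019812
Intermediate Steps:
V(P, k) = P + 4*P*k (V(P, k) = P + 4*(P*k) = P + 4*P*k)
(G(-79, 83) + j(-197, -94))/(45697 + V(p, -98)) = (83 - 31)/(45697 + 184*(1 + 4*(-98))) = 52/(45697 + 184*(1 - 392)) = 52/(45697 + 184*(-391)) = 52/(45697 - 71944) = 52/(-26247) = 52*(-1/26247) = -4/2019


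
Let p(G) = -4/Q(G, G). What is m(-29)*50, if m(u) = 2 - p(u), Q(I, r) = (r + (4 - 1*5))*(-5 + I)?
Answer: 5110/51 ≈ 100.20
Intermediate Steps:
Q(I, r) = (-1 + r)*(-5 + I) (Q(I, r) = (r + (4 - 5))*(-5 + I) = (r - 1)*(-5 + I) = (-1 + r)*(-5 + I))
p(G) = -4/(5 + G**2 - 6*G) (p(G) = -4/(5 - G - 5*G + G*G) = -4/(5 - G - 5*G + G**2) = -4/(5 + G**2 - 6*G))
m(u) = 2 + 4/(5 + u**2 - 6*u) (m(u) = 2 - (-4)/(5 + u**2 - 6*u) = 2 + 4/(5 + u**2 - 6*u))
m(-29)*50 = (2*(7 + (-29)**2 - 6*(-29))/(5 + (-29)**2 - 6*(-29)))*50 = (2*(7 + 841 + 174)/(5 + 841 + 174))*50 = (2*1022/1020)*50 = (2*(1/1020)*1022)*50 = (511/255)*50 = 5110/51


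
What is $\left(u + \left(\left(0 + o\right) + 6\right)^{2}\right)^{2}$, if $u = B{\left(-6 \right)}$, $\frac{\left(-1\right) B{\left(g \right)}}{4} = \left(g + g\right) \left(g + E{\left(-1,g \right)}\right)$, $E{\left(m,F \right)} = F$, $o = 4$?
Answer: $226576$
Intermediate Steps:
$B{\left(g \right)} = - 16 g^{2}$ ($B{\left(g \right)} = - 4 \left(g + g\right) \left(g + g\right) = - 4 \cdot 2 g 2 g = - 4 \cdot 4 g^{2} = - 16 g^{2}$)
$u = -576$ ($u = - 16 \left(-6\right)^{2} = \left(-16\right) 36 = -576$)
$\left(u + \left(\left(0 + o\right) + 6\right)^{2}\right)^{2} = \left(-576 + \left(\left(0 + 4\right) + 6\right)^{2}\right)^{2} = \left(-576 + \left(4 + 6\right)^{2}\right)^{2} = \left(-576 + 10^{2}\right)^{2} = \left(-576 + 100\right)^{2} = \left(-476\right)^{2} = 226576$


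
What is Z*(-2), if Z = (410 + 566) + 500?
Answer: -2952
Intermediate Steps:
Z = 1476 (Z = 976 + 500 = 1476)
Z*(-2) = 1476*(-2) = -2952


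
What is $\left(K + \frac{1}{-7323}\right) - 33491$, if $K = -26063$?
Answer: $- \frac{436113943}{7323} \approx -59554.0$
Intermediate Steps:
$\left(K + \frac{1}{-7323}\right) - 33491 = \left(-26063 + \frac{1}{-7323}\right) - 33491 = \left(-26063 - \frac{1}{7323}\right) - 33491 = - \frac{190859350}{7323} - 33491 = - \frac{436113943}{7323}$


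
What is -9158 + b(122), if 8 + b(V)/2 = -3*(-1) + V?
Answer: -8924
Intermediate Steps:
b(V) = -10 + 2*V (b(V) = -16 + 2*(-3*(-1) + V) = -16 + 2*(3 + V) = -16 + (6 + 2*V) = -10 + 2*V)
-9158 + b(122) = -9158 + (-10 + 2*122) = -9158 + (-10 + 244) = -9158 + 234 = -8924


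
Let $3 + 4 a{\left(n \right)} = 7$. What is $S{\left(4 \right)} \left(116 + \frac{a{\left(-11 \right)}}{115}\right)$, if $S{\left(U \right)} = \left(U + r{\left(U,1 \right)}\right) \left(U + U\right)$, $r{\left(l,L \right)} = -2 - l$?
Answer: $- \frac{213456}{115} \approx -1856.1$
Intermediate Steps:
$a{\left(n \right)} = 1$ ($a{\left(n \right)} = - \frac{3}{4} + \frac{1}{4} \cdot 7 = - \frac{3}{4} + \frac{7}{4} = 1$)
$S{\left(U \right)} = - 4 U$ ($S{\left(U \right)} = \left(U - \left(2 + U\right)\right) \left(U + U\right) = - 2 \cdot 2 U = - 4 U$)
$S{\left(4 \right)} \left(116 + \frac{a{\left(-11 \right)}}{115}\right) = \left(-4\right) 4 \left(116 + 1 \cdot \frac{1}{115}\right) = - 16 \left(116 + 1 \cdot \frac{1}{115}\right) = - 16 \left(116 + \frac{1}{115}\right) = \left(-16\right) \frac{13341}{115} = - \frac{213456}{115}$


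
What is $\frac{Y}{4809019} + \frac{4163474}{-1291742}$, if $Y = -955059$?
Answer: $- \frac{10627957697392}{3106005910549} \approx -3.4217$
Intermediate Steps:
$\frac{Y}{4809019} + \frac{4163474}{-1291742} = - \frac{955059}{4809019} + \frac{4163474}{-1291742} = \left(-955059\right) \frac{1}{4809019} + 4163474 \left(- \frac{1}{1291742}\right) = - \frac{955059}{4809019} - \frac{2081737}{645871} = - \frac{10627957697392}{3106005910549}$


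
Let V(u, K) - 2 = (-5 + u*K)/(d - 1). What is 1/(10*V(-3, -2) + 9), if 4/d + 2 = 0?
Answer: 3/77 ≈ 0.038961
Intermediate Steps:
d = -2 (d = 4/(-2 + 0) = 4/(-2) = 4*(-1/2) = -2)
V(u, K) = 11/3 - K*u/3 (V(u, K) = 2 + (-5 + u*K)/(-2 - 1) = 2 + (-5 + K*u)/(-3) = 2 + (-5 + K*u)*(-1/3) = 2 + (5/3 - K*u/3) = 11/3 - K*u/3)
1/(10*V(-3, -2) + 9) = 1/(10*(11/3 - 1/3*(-2)*(-3)) + 9) = 1/(10*(11/3 - 2) + 9) = 1/(10*(5/3) + 9) = 1/(50/3 + 9) = 1/(77/3) = 3/77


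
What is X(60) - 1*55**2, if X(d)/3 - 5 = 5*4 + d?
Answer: -2770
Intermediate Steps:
X(d) = 75 + 3*d (X(d) = 15 + 3*(5*4 + d) = 15 + 3*(20 + d) = 15 + (60 + 3*d) = 75 + 3*d)
X(60) - 1*55**2 = (75 + 3*60) - 1*55**2 = (75 + 180) - 1*3025 = 255 - 3025 = -2770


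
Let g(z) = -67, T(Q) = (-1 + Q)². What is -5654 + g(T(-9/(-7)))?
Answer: -5721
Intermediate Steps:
-5654 + g(T(-9/(-7))) = -5654 - 67 = -5721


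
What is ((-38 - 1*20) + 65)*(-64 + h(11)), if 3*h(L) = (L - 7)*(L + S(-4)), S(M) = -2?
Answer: -364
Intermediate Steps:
h(L) = (-7 + L)*(-2 + L)/3 (h(L) = ((L - 7)*(L - 2))/3 = ((-7 + L)*(-2 + L))/3 = (-7 + L)*(-2 + L)/3)
((-38 - 1*20) + 65)*(-64 + h(11)) = ((-38 - 1*20) + 65)*(-64 + (14/3 - 3*11 + (⅓)*11²)) = ((-38 - 20) + 65)*(-64 + (14/3 - 33 + (⅓)*121)) = (-58 + 65)*(-64 + (14/3 - 33 + 121/3)) = 7*(-64 + 12) = 7*(-52) = -364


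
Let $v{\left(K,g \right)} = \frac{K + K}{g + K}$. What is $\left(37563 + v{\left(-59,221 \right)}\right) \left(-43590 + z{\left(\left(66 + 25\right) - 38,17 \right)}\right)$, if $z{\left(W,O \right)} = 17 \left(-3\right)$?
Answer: $- \frac{14753295856}{9} \approx -1.6393 \cdot 10^{9}$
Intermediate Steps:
$z{\left(W,O \right)} = -51$
$v{\left(K,g \right)} = \frac{2 K}{K + g}$
$\left(37563 + v{\left(-59,221 \right)}\right) \left(-43590 + z{\left(\left(66 + 25\right) - 38,17 \right)}\right) = \left(37563 + 2 \left(-59\right) \frac{1}{-59 + 221}\right) \left(-43590 - 51\right) = \left(37563 + 2 \left(-59\right) \frac{1}{162}\right) \left(-43641\right) = \left(37563 - \frac{59}{81}\right) \left(-43641\right) = \frac{3042544}{81} \left(-43641\right) = - \frac{14753295856}{9}$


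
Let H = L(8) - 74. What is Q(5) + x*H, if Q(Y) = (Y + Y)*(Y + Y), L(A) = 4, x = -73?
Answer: 5210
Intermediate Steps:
H = -70 (H = 4 - 74 = -70)
Q(Y) = 4*Y² (Q(Y) = (2*Y)*(2*Y) = 4*Y²)
Q(5) + x*H = 4*5² - 73*(-70) = 4*25 + 5110 = 100 + 5110 = 5210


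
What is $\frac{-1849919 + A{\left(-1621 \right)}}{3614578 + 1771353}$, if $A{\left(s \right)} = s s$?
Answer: $\frac{777722}{5385931} \approx 0.1444$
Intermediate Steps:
$A{\left(s \right)} = s^{2}$
$\frac{-1849919 + A{\left(-1621 \right)}}{3614578 + 1771353} = \frac{-1849919 + \left(-1621\right)^{2}}{3614578 + 1771353} = \frac{-1849919 + 2627641}{5385931} = 777722 \cdot \frac{1}{5385931} = \frac{777722}{5385931}$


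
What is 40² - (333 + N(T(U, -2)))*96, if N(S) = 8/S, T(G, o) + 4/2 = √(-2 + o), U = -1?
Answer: -30176 + 192*I ≈ -30176.0 + 192.0*I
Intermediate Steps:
T(G, o) = -2 + √(-2 + o)
40² - (333 + N(T(U, -2)))*96 = 40² - (333 + 8/(-2 + √(-2 - 2)))*96 = 1600 - (333 + 8/(-2 + √(-4)))*96 = 1600 - (333 + 8/(-2 + 2*I))*96 = 1600 - (333 + 8*((-2 - 2*I)/8))*96 = 1600 - (333 + (-2 - 2*I))*96 = 1600 - (331 - 2*I)*96 = 1600 - (31776 - 192*I) = 1600 + (-31776 + 192*I) = -30176 + 192*I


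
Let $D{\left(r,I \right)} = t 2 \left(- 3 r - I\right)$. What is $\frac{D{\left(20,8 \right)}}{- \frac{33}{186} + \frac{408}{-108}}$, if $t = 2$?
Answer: $\frac{151776}{2207} \approx 68.77$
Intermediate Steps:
$D{\left(r,I \right)} = - 12 r - 4 I$ ($D{\left(r,I \right)} = 2 \cdot 2 \left(- 3 r - I\right) = 4 \left(- I - 3 r\right) = - 12 r - 4 I$)
$\frac{D{\left(20,8 \right)}}{- \frac{33}{186} + \frac{408}{-108}} = \frac{\left(-12\right) 20 - 32}{- \frac{33}{186} + \frac{408}{-108}} = \frac{-240 - 32}{\left(-33\right) \frac{1}{186} + 408 \left(- \frac{1}{108}\right)} = - \frac{272}{- \frac{11}{62} - \frac{34}{9}} = - \frac{272}{- \frac{2207}{558}} = \left(-272\right) \left(- \frac{558}{2207}\right) = \frac{151776}{2207}$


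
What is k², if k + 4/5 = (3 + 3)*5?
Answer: 21316/25 ≈ 852.64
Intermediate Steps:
k = 146/5 (k = -⅘ + (3 + 3)*5 = -⅘ + 6*5 = -⅘ + 30 = 146/5 ≈ 29.200)
k² = (146/5)² = 21316/25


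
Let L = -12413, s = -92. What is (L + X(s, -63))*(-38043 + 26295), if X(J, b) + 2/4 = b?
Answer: 146573922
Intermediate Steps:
X(J, b) = -½ + b
(L + X(s, -63))*(-38043 + 26295) = (-12413 + (-½ - 63))*(-38043 + 26295) = (-12413 - 127/2)*(-11748) = -24953/2*(-11748) = 146573922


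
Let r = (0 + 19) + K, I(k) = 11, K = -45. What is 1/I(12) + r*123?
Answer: -35177/11 ≈ -3197.9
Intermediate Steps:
r = -26 (r = (0 + 19) - 45 = 19 - 45 = -26)
1/I(12) + r*123 = 1/11 - 26*123 = 1/11 - 3198 = -35177/11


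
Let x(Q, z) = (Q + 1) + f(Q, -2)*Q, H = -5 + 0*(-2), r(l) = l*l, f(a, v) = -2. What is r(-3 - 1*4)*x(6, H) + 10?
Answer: -235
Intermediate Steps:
r(l) = l²
H = -5 (H = -5 + 0 = -5)
x(Q, z) = 1 - Q (x(Q, z) = (Q + 1) - 2*Q = (1 + Q) - 2*Q = 1 - Q)
r(-3 - 1*4)*x(6, H) + 10 = (-3 - 1*4)²*(1 - 1*6) + 10 = (-3 - 4)²*(1 - 6) + 10 = (-7)²*(-5) + 10 = 49*(-5) + 10 = -245 + 10 = -235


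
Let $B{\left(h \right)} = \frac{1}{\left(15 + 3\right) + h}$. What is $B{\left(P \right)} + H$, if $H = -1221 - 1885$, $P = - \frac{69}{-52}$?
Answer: $- \frac{3121478}{1005} \approx -3105.9$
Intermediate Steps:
$P = \frac{69}{52}$ ($P = \left(-69\right) \left(- \frac{1}{52}\right) = \frac{69}{52} \approx 1.3269$)
$B{\left(h \right)} = \frac{1}{18 + h}$
$H = -3106$
$B{\left(P \right)} + H = \frac{1}{18 + \frac{69}{52}} - 3106 = \frac{1}{\frac{1005}{52}} - 3106 = \frac{52}{1005} - 3106 = - \frac{3121478}{1005}$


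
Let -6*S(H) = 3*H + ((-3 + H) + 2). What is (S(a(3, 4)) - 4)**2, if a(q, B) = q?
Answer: 1225/36 ≈ 34.028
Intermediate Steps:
S(H) = 1/6 - 2*H/3 (S(H) = -(3*H + ((-3 + H) + 2))/6 = -(3*H + (-1 + H))/6 = -(-1 + 4*H)/6 = 1/6 - 2*H/3)
(S(a(3, 4)) - 4)**2 = ((1/6 - 2/3*3) - 4)**2 = ((1/6 - 2) - 4)**2 = (-11/6 - 4)**2 = (-35/6)**2 = 1225/36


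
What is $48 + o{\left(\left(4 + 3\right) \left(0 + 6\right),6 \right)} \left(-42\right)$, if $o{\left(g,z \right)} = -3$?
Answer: $174$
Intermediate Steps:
$48 + o{\left(\left(4 + 3\right) \left(0 + 6\right),6 \right)} \left(-42\right) = 48 - -126 = 48 + 126 = 174$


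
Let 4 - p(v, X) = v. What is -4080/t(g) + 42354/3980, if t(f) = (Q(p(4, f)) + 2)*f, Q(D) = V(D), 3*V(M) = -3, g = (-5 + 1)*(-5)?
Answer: -384783/1990 ≈ -193.36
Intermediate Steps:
p(v, X) = 4 - v
g = 20 (g = -4*(-5) = 20)
V(M) = -1 (V(M) = (⅓)*(-3) = -1)
Q(D) = -1
t(f) = f (t(f) = (-1 + 2)*f = 1*f = f)
-4080/t(g) + 42354/3980 = -4080/20 + 42354/3980 = -4080*1/20 + 42354*(1/3980) = -204 + 21177/1990 = -384783/1990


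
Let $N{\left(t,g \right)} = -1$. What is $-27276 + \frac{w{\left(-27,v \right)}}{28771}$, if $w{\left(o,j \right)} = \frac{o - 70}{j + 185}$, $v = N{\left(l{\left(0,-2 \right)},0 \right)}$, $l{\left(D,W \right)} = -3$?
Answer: $- \frac{144395434561}{5293864} \approx -27276.0$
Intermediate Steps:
$v = -1$
$w{\left(o,j \right)} = \frac{-70 + o}{185 + j}$
$-27276 + \frac{w{\left(-27,v \right)}}{28771} = -27276 + \frac{\frac{1}{185 - 1} \left(-70 - 27\right)}{28771} = -27276 + \frac{1}{184} \left(-97\right) \frac{1}{28771} = -27276 - \frac{97}{5293864} = - \frac{144395434561}{5293864}$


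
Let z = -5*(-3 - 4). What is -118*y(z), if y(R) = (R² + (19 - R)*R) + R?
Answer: -82600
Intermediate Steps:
z = 35 (z = -5*(-7) = 35)
y(R) = R + R² + R*(19 - R) (y(R) = (R² + R*(19 - R)) + R = R + R² + R*(19 - R))
-118*y(z) = -2360*35 = -118*700 = -82600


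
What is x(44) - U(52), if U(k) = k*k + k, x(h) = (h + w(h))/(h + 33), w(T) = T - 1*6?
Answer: -212130/77 ≈ -2754.9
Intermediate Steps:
w(T) = -6 + T (w(T) = T - 6 = -6 + T)
x(h) = (-6 + 2*h)/(33 + h) (x(h) = (h + (-6 + h))/(h + 33) = (-6 + 2*h)/(33 + h))
U(k) = k + k**2 (U(k) = k**2 + k = k + k**2)
x(44) - U(52) = 2*(-3 + 44)/(33 + 44) - 52*(1 + 52) = 2*41/77 - 52*53 = 2*(1/77)*41 - 1*2756 = 82/77 - 2756 = -212130/77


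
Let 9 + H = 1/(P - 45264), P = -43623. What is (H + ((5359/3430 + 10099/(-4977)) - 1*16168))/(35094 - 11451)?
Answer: -1168937337285169/1708375352252310 ≈ -0.68424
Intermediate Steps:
H = -799984/88887 (H = -9 + 1/(-43623 - 45264) = -9 + 1/(-88887) = -9 - 1/88887 = -799984/88887 ≈ -9.0000)
(H + ((5359/3430 + 10099/(-4977)) - 1*16168))/(35094 - 11451) = (-799984/88887 + ((5359/3430 + 10099/(-4977)) - 1*16168))/(35094 - 11451) = (-799984/88887 + ((5359*(1/3430) + 10099*(-1/4977)) - 16168))/23643 = (-799984/88887 + ((5359/3430 - 10099/4977) - 16168))*(1/23643) = (-799984/88887 + (-1138261/2438730 - 16168))*(1/23643) = (-799984/88887 - 39430524901/2438730)*(1/23643) = -1168937337285169/72257131170*1/23643 = -1168937337285169/1708375352252310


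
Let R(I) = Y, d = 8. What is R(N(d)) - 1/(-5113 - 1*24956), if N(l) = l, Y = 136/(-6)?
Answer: -681563/30069 ≈ -22.667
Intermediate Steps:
Y = -68/3 (Y = 136*(-1/6) = -68/3 ≈ -22.667)
R(I) = -68/3
R(N(d)) - 1/(-5113 - 1*24956) = -68/3 - 1/(-5113 - 1*24956) = -68/3 - 1/(-5113 - 24956) = -68/3 - 1/(-30069) = -68/3 - 1*(-1/30069) = -68/3 + 1/30069 = -681563/30069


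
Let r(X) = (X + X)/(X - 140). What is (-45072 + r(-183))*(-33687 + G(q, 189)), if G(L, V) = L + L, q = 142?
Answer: 486277199670/323 ≈ 1.5055e+9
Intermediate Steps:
G(L, V) = 2*L
r(X) = 2*X/(-140 + X) (r(X) = (2*X)/(-140 + X) = 2*X/(-140 + X))
(-45072 + r(-183))*(-33687 + G(q, 189)) = (-45072 + 2*(-183)/(-140 - 183))*(-33687 + 2*142) = (-45072 + 2*(-183)/(-323))*(-33687 + 284) = (-45072 + 2*(-183)*(-1/323))*(-33403) = (-45072 + 366/323)*(-33403) = -14557890/323*(-33403) = 486277199670/323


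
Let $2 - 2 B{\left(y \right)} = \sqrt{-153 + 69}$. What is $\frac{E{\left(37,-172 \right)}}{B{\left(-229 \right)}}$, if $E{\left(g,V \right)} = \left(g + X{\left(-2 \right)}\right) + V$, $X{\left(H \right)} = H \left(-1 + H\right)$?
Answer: $- \frac{129}{22} - \frac{129 i \sqrt{21}}{22} \approx -5.8636 - 26.871 i$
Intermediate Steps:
$E{\left(g,V \right)} = 6 + V + g$ ($E{\left(g,V \right)} = \left(g - 2 \left(-1 - 2\right)\right) + V = \left(g - -6\right) + V = \left(g + 6\right) + V = \left(6 + g\right) + V = 6 + V + g$)
$B{\left(y \right)} = 1 - i \sqrt{21}$ ($B{\left(y \right)} = 1 - \frac{\sqrt{-153 + 69}}{2} = 1 - \frac{\sqrt{-84}}{2} = 1 - \frac{2 i \sqrt{21}}{2} = 1 - i \sqrt{21}$)
$\frac{E{\left(37,-172 \right)}}{B{\left(-229 \right)}} = \frac{6 - 172 + 37}{1 - i \sqrt{21}} = - \frac{129}{1 - i \sqrt{21}}$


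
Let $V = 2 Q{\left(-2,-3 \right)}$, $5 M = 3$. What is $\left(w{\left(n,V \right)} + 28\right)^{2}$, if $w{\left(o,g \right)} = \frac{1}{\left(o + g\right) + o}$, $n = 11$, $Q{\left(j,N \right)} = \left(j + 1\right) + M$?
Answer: $\frac{8838729}{11236} \approx 786.64$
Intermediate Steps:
$M = \frac{3}{5}$ ($M = \frac{1}{5} \cdot 3 = \frac{3}{5} \approx 0.6$)
$Q{\left(j,N \right)} = \frac{8}{5} + j$ ($Q{\left(j,N \right)} = \left(j + 1\right) + \frac{3}{5} = \left(1 + j\right) + \frac{3}{5} = \frac{8}{5} + j$)
$V = - \frac{4}{5}$ ($V = 2 \left(\frac{8}{5} - 2\right) = 2 \left(- \frac{2}{5}\right) = - \frac{4}{5} \approx -0.8$)
$w{\left(o,g \right)} = \frac{1}{g + 2 o}$ ($w{\left(o,g \right)} = \frac{1}{\left(g + o\right) + o} = \frac{1}{g + 2 o}$)
$\left(w{\left(n,V \right)} + 28\right)^{2} = \left(\frac{1}{- \frac{4}{5} + 2 \cdot 11} + 28\right)^{2} = \left(\frac{1}{- \frac{4}{5} + 22} + 28\right)^{2} = \left(\frac{1}{\frac{106}{5}} + 28\right)^{2} = \left(\frac{5}{106} + 28\right)^{2} = \left(\frac{2973}{106}\right)^{2} = \frac{8838729}{11236}$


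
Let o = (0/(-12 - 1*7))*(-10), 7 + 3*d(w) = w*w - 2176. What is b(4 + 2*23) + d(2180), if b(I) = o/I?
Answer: 4750217/3 ≈ 1.5834e+6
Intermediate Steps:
d(w) = -2183/3 + w**2/3 (d(w) = -7/3 + (w*w - 2176)/3 = -7/3 + (w**2 - 2176)/3 = -7/3 + (-2176 + w**2)/3 = -7/3 + (-2176/3 + w**2/3) = -2183/3 + w**2/3)
o = 0 (o = (0/(-12 - 7))*(-10) = (0/(-19))*(-10) = -1/19*0*(-10) = 0*(-10) = 0)
b(I) = 0 (b(I) = 0/I = 0)
b(4 + 2*23) + d(2180) = 0 + (-2183/3 + (1/3)*2180**2) = 0 + (-2183/3 + (1/3)*4752400) = 0 + (-2183/3 + 4752400/3) = 0 + 4750217/3 = 4750217/3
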